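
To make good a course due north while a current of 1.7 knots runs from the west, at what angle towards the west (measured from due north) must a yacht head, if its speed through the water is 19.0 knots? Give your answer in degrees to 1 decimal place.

5.1°

The current pushes perpendicular to the desired track; the heading must have a component into the current equal to 1.7 knots: 19.0 sin θ = 1.7.
sin θ = 0.0895, so θ = 5.133°.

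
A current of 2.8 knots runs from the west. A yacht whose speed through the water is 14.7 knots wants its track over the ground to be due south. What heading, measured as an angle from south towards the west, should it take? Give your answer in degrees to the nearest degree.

The current pushes perpendicular to the desired track; the heading must have a component into the current equal to 2.8 knots: 14.7 sin θ = 2.8.
sin θ = 0.1905, so θ = 10.981°.

11°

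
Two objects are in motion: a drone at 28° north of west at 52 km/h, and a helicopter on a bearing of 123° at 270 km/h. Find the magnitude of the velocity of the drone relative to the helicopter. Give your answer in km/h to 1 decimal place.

321.8 km/h

Taking east as x and north as y: drone velocity = (-45.913, 24.413) km/h; helicopter velocity = (226.441, -147.053) km/h.
Velocity of drone relative to helicopter = (-45.913, 24.413) − (226.441, -147.053) = (-272.354, 171.465) km/h.
Magnitude = |(-272.354, 171.465)| = 321.834 km/h.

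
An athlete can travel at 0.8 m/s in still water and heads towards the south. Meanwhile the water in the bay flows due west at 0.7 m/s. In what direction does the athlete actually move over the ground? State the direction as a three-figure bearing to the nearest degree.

Taking east as x and north as y: velocity relative to the water = (0.000, -0.800) m/s; the water relative to ground = (-0.700, 0.000) m/s.
Velocity relative to ground = (0.000, -0.800) + (-0.700, 0.000) = (-0.700, -0.800) m/s.
Bearing = atan2(-0.70, -0.80) = 221.19° clockwise from north.

221°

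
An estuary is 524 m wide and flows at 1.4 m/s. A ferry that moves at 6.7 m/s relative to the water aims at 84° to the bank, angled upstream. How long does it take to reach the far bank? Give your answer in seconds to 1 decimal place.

78.6 s

The component of the ferry's velocity perpendicular to the bank is 6.7 × sin 84° = 6.663 m/s.
The flow acts along the bank and has no component across it.
Time = 524 / 6.663 = 78.640 s.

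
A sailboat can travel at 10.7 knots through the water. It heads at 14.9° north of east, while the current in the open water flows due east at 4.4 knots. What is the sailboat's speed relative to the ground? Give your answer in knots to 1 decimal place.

15.0 knots

Taking east as x and north as y: velocity relative to the water = (10.340, 2.751) knots; the water relative to ground = (4.400, 0.000) knots.
Velocity relative to ground = (10.340, 2.751) + (4.400, 0.000) = (14.740, 2.751) knots.
Speed = |(14.740, 2.751)| = 14.995 knots.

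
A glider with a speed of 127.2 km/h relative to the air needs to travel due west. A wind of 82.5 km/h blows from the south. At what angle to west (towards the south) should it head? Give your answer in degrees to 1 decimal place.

The wind pushes perpendicular to the desired track; the heading must have a component into the wind equal to 82.5 km/h: 127.2 sin θ = 82.5.
sin θ = 0.6486, so θ = 40.435°.

40.4°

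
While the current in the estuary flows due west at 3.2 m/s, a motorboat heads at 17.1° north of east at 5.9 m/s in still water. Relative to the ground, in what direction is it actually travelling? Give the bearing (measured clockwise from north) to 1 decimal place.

054.6°

Taking east as x and north as y: velocity relative to the water = (5.639, 1.735) m/s; the water relative to ground = (-3.200, 0.000) m/s.
Velocity relative to ground = (5.639, 1.735) + (-3.200, 0.000) = (2.439, 1.735) m/s.
Bearing = atan2(2.44, 1.73) = 54.58° clockwise from north.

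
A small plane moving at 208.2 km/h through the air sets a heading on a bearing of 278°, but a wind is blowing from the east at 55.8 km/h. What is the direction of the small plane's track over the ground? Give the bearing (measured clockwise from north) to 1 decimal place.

Taking east as x and north as y: velocity relative to the air = (-206.174, 28.976) km/h; the air relative to ground = (-55.800, 0.000) km/h.
Velocity relative to ground = (-206.174, 28.976) + (-55.800, 0.000) = (-261.974, 28.976) km/h.
Bearing = atan2(-261.97, 28.98) = 276.31° clockwise from north.

276.3°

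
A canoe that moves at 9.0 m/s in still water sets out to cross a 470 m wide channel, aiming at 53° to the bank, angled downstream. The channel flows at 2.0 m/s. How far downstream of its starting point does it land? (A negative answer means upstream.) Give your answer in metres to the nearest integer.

485 m

Perpendicular speed = 7.188 m/s; crossing time = 470 / 7.188 = 65.389 s.
Net downstream speed = 7.416 m/s.
Drift = 7.416 × 65.389 = 484.949 m (downstream).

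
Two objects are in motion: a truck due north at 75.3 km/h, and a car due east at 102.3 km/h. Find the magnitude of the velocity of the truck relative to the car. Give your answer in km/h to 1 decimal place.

Taking east as x and north as y: truck velocity = (0.000, 75.300) km/h; car velocity = (102.300, 0.000) km/h.
Velocity of truck relative to car = (0.000, 75.300) − (102.300, 0.000) = (-102.300, 75.300) km/h.
Magnitude = |(-102.300, 75.300)| = 127.025 km/h.

127.0 km/h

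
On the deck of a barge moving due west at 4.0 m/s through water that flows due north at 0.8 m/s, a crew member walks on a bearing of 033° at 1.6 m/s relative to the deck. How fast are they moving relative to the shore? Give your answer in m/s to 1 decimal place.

3.8 m/s

In east/north components (m/s): crew member relative to barge = (0.871, 1.342); barge relative to water = (-4.000, 0.000); water relative to ground = (0.000, 0.800).
Sum = (-3.129, 2.142) m/s.
Speed = |(-3.129, 2.142)| = 3.792 m/s.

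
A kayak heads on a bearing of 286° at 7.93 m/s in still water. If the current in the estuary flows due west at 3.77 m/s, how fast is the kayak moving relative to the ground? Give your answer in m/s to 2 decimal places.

Taking east as x and north as y: velocity relative to the water = (-7.623, 2.186) m/s; the water relative to ground = (-3.770, 0.000) m/s.
Velocity relative to ground = (-7.623, 2.186) + (-3.770, 0.000) = (-11.393, 2.186) m/s.
Speed = |(-11.393, 2.186)| = 11.601 m/s.

11.60 m/s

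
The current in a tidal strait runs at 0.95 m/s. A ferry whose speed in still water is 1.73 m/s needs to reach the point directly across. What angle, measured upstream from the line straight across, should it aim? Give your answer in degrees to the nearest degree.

To cancel the current, the upstream component of the ferry's velocity must equal the flow: 1.73 sin θ = 0.95.
sin θ = 0.95 / 1.73 = 0.5491.
θ = arcsin(0.5491) = 33.308°.

33°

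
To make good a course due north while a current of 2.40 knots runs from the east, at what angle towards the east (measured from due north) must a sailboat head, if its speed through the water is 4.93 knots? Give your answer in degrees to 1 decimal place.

The current pushes perpendicular to the desired track; the heading must have a component into the current equal to 2.40 knots: 4.93 sin θ = 2.40.
sin θ = 0.4868, so θ = 29.131°.

29.1°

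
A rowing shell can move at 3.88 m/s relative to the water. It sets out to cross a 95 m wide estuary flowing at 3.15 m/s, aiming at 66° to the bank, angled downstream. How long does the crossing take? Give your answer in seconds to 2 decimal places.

The component of the rowing shell's velocity perpendicular to the bank is 3.88 × sin 66° = 3.545 m/s.
Only the cross-stream component determines the crossing time; the current contributes nothing perpendicular to the bank.
Time = 95 / 3.545 = 26.802 s.

26.80 s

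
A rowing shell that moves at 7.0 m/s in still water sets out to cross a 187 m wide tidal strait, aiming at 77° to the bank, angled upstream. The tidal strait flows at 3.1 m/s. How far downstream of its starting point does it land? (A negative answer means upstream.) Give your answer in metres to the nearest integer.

Perpendicular speed = 6.821 m/s; crossing time = 187 / 6.821 = 27.417 s.
Net downstream speed = 1.525 m/s.
Drift = 1.525 × 27.417 = 41.820 m (downstream).

42 m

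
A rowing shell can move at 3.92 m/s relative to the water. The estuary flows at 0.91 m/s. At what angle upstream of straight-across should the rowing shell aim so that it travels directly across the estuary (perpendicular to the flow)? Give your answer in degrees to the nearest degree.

13°

To cancel the current, the upstream component of the rowing shell's velocity must equal the flow: 3.92 sin θ = 0.91.
sin θ = 0.91 / 3.92 = 0.2321.
θ = arcsin(0.2321) = 13.423°.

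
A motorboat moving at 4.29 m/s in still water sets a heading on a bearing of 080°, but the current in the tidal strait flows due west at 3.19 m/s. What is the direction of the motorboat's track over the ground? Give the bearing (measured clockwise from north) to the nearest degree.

Taking east as x and north as y: velocity relative to the water = (4.225, 0.745) m/s; the water relative to ground = (-3.190, 0.000) m/s.
Velocity relative to ground = (4.225, 0.745) + (-3.190, 0.000) = (1.035, 0.745) m/s.
Bearing = atan2(1.03, 0.74) = 54.25° clockwise from north.

054°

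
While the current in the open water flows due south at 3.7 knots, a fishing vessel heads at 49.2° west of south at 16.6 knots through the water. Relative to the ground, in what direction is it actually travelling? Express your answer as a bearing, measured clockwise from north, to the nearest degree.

221°

Taking east as x and north as y: velocity relative to the water = (-12.566, -10.847) knots; the water relative to ground = (0.000, -3.700) knots.
Velocity relative to ground = (-12.566, -10.847) + (0.000, -3.700) = (-12.566, -14.547) knots.
Bearing = atan2(-12.57, -14.55) = 220.82° clockwise from north.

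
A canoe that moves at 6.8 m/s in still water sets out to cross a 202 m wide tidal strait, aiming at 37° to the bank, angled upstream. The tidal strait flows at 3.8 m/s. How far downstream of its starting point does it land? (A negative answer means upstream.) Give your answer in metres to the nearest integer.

Perpendicular speed = 4.092 m/s; crossing time = 202 / 4.092 = 49.360 s.
Net downstream speed = -1.631 m/s.
Drift = -1.631 × 49.360 = -80.493 m (upstream).

-80 m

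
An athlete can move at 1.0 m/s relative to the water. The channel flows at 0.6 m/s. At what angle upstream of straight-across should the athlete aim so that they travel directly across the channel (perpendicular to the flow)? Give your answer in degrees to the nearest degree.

To cancel the current, the upstream component of the athlete's velocity must equal the flow: 1.0 sin θ = 0.6.
sin θ = 0.6 / 1.0 = 0.6000.
θ = arcsin(0.6000) = 36.870°.

37°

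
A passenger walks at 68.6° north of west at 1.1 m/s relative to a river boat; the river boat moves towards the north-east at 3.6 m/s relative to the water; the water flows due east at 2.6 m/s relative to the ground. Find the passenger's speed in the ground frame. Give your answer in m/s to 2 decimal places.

5.94 m/s

In east/north components (m/s): passenger relative to river boat = (-0.401, 1.024); river boat relative to water = (2.546, 2.546); water relative to ground = (2.600, 0.000).
Sum = (4.744, 3.570) m/s.
Speed = |(4.744, 3.570)| = 5.937 m/s.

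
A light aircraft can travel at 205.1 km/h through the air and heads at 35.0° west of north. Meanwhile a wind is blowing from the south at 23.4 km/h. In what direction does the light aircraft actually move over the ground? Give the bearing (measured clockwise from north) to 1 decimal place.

328.4°

Taking east as x and north as y: velocity relative to the air = (-117.641, 168.008) km/h; the air relative to ground = (0.000, 23.400) km/h.
Velocity relative to ground = (-117.641, 168.008) + (0.000, 23.400) = (-117.641, 191.408) km/h.
Bearing = atan2(-117.64, 191.41) = 328.42° clockwise from north.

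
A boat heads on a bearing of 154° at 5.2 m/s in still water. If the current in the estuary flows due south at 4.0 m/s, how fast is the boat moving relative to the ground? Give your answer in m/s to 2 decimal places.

8.97 m/s

Taking east as x and north as y: velocity relative to the water = (2.280, -4.674) m/s; the water relative to ground = (0.000, -4.000) m/s.
Velocity relative to ground = (2.280, -4.674) + (0.000, -4.000) = (2.280, -8.674) m/s.
Speed = |(2.280, -8.674)| = 8.968 m/s.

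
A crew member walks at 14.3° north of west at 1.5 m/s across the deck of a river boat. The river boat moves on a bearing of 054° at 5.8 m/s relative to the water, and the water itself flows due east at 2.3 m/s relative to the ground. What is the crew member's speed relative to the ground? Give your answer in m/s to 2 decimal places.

6.71 m/s

In east/north components (m/s): crew member relative to river boat = (-1.454, 0.370); river boat relative to water = (4.692, 3.409); water relative to ground = (2.300, 0.000).
Sum = (5.539, 3.780) m/s.
Speed = |(5.539, 3.780)| = 6.706 m/s.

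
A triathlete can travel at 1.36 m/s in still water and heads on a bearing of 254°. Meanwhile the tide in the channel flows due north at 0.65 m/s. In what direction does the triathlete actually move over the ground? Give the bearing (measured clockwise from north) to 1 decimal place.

281.9°

Taking east as x and north as y: velocity relative to the water = (-1.307, -0.375) m/s; the water relative to ground = (0.000, 0.650) m/s.
Velocity relative to ground = (-1.307, -0.375) + (0.000, 0.650) = (-1.307, 0.275) m/s.
Bearing = atan2(-1.31, 0.28) = 281.88° clockwise from north.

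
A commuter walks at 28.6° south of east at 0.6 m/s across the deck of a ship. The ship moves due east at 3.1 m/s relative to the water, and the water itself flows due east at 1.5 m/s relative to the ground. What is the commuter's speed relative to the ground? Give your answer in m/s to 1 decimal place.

In east/north components (m/s): commuter relative to ship = (0.527, -0.287); ship relative to water = (3.100, 0.000); water relative to ground = (1.500, 0.000).
Sum = (5.127, -0.287) m/s.
Speed = |(5.127, -0.287)| = 5.135 m/s.

5.1 m/s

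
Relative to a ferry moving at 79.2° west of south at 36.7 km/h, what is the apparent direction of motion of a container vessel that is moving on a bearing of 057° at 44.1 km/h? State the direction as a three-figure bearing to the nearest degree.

Taking east as x and north as y: container vessel velocity = (36.985, 24.019) km/h; ferry velocity = (-36.050, -6.877) km/h.
Velocity of container vessel relative to ferry = (36.985, 24.019) − (-36.050, -6.877) = (73.035, 30.895) km/h.
Bearing = atan2(73.04, 30.90) = 67.07° clockwise from north.

067°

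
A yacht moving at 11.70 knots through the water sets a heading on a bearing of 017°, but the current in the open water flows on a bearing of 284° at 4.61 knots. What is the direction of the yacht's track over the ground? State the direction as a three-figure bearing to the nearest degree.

355°

Taking east as x and north as y: velocity relative to the water = (3.421, 11.189) knots; the water relative to ground = (-4.473, 1.115) knots.
Velocity relative to ground = (3.421, 11.189) + (-4.473, 1.115) = (-1.052, 12.304) knots.
Bearing = atan2(-1.05, 12.30) = 355.11° clockwise from north.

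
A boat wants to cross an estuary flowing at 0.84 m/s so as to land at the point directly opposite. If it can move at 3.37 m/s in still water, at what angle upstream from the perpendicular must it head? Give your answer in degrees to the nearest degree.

To cancel the current, the upstream component of the boat's velocity must equal the flow: 3.37 sin θ = 0.84.
sin θ = 0.84 / 3.37 = 0.2493.
θ = arcsin(0.2493) = 14.434°.

14°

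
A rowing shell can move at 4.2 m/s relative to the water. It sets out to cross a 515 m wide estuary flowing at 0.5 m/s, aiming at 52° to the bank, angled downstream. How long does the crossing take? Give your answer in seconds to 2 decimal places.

155.61 s

The component of the rowing shell's velocity perpendicular to the bank is 4.2 × sin 52° = 3.310 m/s.
Only the cross-stream component determines the crossing time; the current contributes nothing perpendicular to the bank.
Time = 515 / 3.310 = 155.606 s.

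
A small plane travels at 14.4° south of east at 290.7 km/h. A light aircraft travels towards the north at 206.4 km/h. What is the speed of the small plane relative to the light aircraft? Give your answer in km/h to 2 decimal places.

396.17 km/h

Taking east as x and north as y: small plane velocity = (281.567, -72.294) km/h; light aircraft velocity = (0.000, 206.400) km/h.
Velocity of small plane relative to light aircraft = (281.567, -72.294) − (0.000, 206.400) = (281.567, -278.694) km/h.
Magnitude = |(281.567, -278.694)| = 396.170 km/h.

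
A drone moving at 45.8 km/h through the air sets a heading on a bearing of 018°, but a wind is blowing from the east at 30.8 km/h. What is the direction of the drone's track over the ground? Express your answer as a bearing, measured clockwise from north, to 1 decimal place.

Taking east as x and north as y: velocity relative to the air = (14.153, 43.558) km/h; the air relative to ground = (-30.800, 0.000) km/h.
Velocity relative to ground = (14.153, 43.558) + (-30.800, 0.000) = (-16.647, 43.558) km/h.
Bearing = atan2(-16.65, 43.56) = 339.08° clockwise from north.

339.1°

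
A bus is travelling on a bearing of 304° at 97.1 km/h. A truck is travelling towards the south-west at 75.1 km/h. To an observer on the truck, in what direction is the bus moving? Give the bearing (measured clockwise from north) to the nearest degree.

Taking east as x and north as y: bus velocity = (-80.500, 54.298) km/h; truck velocity = (-53.104, -53.104) km/h.
Velocity of bus relative to truck = (-80.500, 54.298) − (-53.104, -53.104) = (-27.396, 107.401) km/h.
Bearing = atan2(-27.40, 107.40) = 345.69° clockwise from north.

346°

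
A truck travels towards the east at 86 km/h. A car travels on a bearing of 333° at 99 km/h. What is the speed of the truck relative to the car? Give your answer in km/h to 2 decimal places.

157.88 km/h

Taking east as x and north as y: truck velocity = (86.000, 0.000) km/h; car velocity = (-44.945, 88.210) km/h.
Velocity of truck relative to car = (86.000, 0.000) − (-44.945, 88.210) = (130.945, -88.210) km/h.
Magnitude = |(130.945, -88.210)| = 157.885 km/h.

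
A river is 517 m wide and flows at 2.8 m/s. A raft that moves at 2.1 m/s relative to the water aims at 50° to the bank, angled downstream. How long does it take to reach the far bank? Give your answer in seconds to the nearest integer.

The component of the raft's velocity perpendicular to the bank is 2.1 × sin 50° = 1.609 m/s.
The current is parallel to the bank, so it does not affect the crossing time.
Time = 517 / 1.609 = 321.379 s.

321 s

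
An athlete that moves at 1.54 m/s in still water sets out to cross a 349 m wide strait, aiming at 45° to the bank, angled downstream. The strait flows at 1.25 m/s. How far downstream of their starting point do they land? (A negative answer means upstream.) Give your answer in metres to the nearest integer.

750 m

Perpendicular speed = 1.089 m/s; crossing time = 349 / 1.089 = 320.494 s.
Net downstream speed = 2.339 m/s.
Drift = 2.339 × 320.494 = 749.617 m (downstream).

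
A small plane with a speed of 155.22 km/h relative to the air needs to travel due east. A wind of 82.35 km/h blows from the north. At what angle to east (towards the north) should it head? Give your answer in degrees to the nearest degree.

The wind pushes perpendicular to the desired track; the heading must have a component into the wind equal to 82.35 km/h: 155.22 sin θ = 82.35.
sin θ = 0.5305, so θ = 32.042°.

32°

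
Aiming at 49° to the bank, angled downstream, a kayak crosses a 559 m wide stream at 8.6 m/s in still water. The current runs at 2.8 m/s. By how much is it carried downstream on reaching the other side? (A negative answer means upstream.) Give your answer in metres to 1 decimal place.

Perpendicular speed = 6.491 m/s; crossing time = 559 / 6.491 = 86.126 s.
Net downstream speed = 8.442 m/s.
Drift = 8.442 × 86.126 = 727.084 m (downstream).

727.1 m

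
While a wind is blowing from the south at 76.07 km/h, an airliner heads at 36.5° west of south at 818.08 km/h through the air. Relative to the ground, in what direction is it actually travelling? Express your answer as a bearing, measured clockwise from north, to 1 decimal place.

Taking east as x and north as y: velocity relative to the air = (-486.613, -657.619) km/h; the air relative to ground = (0.000, 76.070) km/h.
Velocity relative to ground = (-486.613, -657.619) + (0.000, 76.070) = (-486.613, -581.549) km/h.
Bearing = atan2(-486.61, -581.55) = 219.92° clockwise from north.

219.9°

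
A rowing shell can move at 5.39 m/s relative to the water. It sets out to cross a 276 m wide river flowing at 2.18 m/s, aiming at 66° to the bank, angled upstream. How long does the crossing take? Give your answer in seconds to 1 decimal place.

56.1 s

The component of the rowing shell's velocity perpendicular to the bank is 5.39 × sin 66° = 4.924 m/s.
Only the cross-stream component determines the crossing time; the current contributes nothing perpendicular to the bank.
Time = 276 / 4.924 = 56.052 s.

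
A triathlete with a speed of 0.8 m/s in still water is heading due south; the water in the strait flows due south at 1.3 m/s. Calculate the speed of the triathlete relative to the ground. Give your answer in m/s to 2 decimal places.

Taking east as x and north as y: velocity relative to the water = (0.000, -0.800) m/s; the water relative to ground = (0.000, -1.300) m/s.
Velocity relative to ground = (0.000, -0.800) + (0.000, -1.300) = (0.000, -2.100) m/s.
Speed = |(0.000, -2.100)| = 2.100 m/s.

2.10 m/s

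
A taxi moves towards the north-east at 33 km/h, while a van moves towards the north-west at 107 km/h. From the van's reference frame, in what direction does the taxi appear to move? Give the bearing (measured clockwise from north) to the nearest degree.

Taking east as x and north as y: taxi velocity = (23.335, 23.335) km/h; van velocity = (-75.660, 75.660) km/h.
Velocity of taxi relative to van = (23.335, 23.335) − (-75.660, 75.660) = (98.995, -52.326) km/h.
Bearing = atan2(98.99, -52.33) = 117.86° clockwise from north.

118°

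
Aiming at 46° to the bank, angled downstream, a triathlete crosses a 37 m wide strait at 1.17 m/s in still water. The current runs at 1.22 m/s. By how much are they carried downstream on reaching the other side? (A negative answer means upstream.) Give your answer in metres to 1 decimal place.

89.4 m

Perpendicular speed = 0.842 m/s; crossing time = 37 / 0.842 = 43.962 s.
Net downstream speed = 2.033 m/s.
Drift = 2.033 × 43.962 = 89.365 m (downstream).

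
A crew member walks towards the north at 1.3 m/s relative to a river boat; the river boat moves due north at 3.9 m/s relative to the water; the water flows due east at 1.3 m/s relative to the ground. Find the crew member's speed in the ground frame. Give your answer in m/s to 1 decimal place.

5.4 m/s

In east/north components (m/s): crew member relative to river boat = (0.000, 1.300); river boat relative to water = (0.000, 3.900); water relative to ground = (1.300, 0.000).
Sum = (1.300, 5.200) m/s.
Speed = |(1.300, 5.200)| = 5.360 m/s.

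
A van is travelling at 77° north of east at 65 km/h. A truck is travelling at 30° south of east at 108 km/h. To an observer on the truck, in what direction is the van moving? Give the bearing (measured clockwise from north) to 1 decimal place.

326.1°

Taking east as x and north as y: van velocity = (14.622, 63.334) km/h; truck velocity = (93.531, -54.000) km/h.
Velocity of van relative to truck = (14.622, 63.334) − (93.531, -54.000) = (-78.909, 117.334) km/h.
Bearing = atan2(-78.91, 117.33) = 326.08° clockwise from north.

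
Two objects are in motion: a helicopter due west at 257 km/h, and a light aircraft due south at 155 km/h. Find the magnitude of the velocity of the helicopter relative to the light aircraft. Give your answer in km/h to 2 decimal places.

300.12 km/h

Taking east as x and north as y: helicopter velocity = (-257.000, 0.000) km/h; light aircraft velocity = (0.000, -155.000) km/h.
Velocity of helicopter relative to light aircraft = (-257.000, 0.000) − (0.000, -155.000) = (-257.000, 155.000) km/h.
Magnitude = |(-257.000, 155.000)| = 300.123 km/h.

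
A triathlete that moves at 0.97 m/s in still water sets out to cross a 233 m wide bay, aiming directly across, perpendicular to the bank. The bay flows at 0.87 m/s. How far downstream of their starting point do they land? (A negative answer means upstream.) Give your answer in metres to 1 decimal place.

Perpendicular speed = 0.970 m/s; crossing time = 233 / 0.970 = 240.206 s.
Net downstream speed = 0.870 m/s.
Drift = 0.870 × 240.206 = 208.979 m (downstream).

209.0 m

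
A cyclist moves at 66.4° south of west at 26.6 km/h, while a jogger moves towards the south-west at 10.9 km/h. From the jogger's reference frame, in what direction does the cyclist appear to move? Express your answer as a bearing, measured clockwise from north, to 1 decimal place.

Taking east as x and north as y: cyclist velocity = (-10.649, -24.375) km/h; jogger velocity = (-7.707, -7.707) km/h.
Velocity of cyclist relative to jogger = (-10.649, -24.375) − (-7.707, -7.707) = (-2.942, -16.668) km/h.
Bearing = atan2(-2.94, -16.67) = 190.01° clockwise from north.

190.0°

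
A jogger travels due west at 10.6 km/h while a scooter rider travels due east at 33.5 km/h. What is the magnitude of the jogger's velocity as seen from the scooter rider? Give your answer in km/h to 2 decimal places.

Taking east as x and north as y: jogger velocity = (-10.600, 0.000) km/h; scooter rider velocity = (33.500, 0.000) km/h.
Velocity of jogger relative to scooter rider = (-10.600, 0.000) − (33.500, 0.000) = (-44.100, 0.000) km/h.
Magnitude = |(-44.100, 0.000)| = 44.100 km/h.

44.10 km/h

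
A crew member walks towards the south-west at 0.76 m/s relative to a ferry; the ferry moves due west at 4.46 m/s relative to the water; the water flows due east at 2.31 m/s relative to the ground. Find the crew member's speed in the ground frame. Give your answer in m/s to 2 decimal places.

In east/north components (m/s): crew member relative to ferry = (-0.537, -0.537); ferry relative to water = (-4.460, 0.000); water relative to ground = (2.310, 0.000).
Sum = (-2.687, -0.537) m/s.
Speed = |(-2.687, -0.537)| = 2.741 m/s.

2.74 m/s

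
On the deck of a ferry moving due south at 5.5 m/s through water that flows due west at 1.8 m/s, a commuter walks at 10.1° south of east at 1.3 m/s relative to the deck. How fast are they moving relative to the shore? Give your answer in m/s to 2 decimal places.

In east/north components (m/s): commuter relative to ferry = (1.280, -0.228); ferry relative to water = (0.000, -5.500); water relative to ground = (-1.800, 0.000).
Sum = (-0.520, -5.728) m/s.
Speed = |(-0.520, -5.728)| = 5.752 m/s.

5.75 m/s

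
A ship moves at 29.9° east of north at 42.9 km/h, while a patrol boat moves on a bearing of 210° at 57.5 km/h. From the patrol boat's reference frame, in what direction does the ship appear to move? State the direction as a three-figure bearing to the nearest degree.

030°

Taking east as x and north as y: ship velocity = (21.385, 37.190) km/h; patrol boat velocity = (-28.750, -49.796) km/h.
Velocity of ship relative to patrol boat = (21.385, 37.190) − (-28.750, -49.796) = (50.135, 86.986) km/h.
Bearing = atan2(50.14, 86.99) = 29.96° clockwise from north.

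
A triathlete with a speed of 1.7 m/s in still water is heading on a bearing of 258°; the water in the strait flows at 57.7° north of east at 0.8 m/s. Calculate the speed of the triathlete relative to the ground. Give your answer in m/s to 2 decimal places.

1.28 m/s

Taking east as x and north as y: velocity relative to the water = (-1.663, -0.353) m/s; the water relative to ground = (0.427, 0.676) m/s.
Velocity relative to ground = (-1.663, -0.353) + (0.427, 0.676) = (-1.235, 0.323) m/s.
Speed = |(-1.235, 0.323)| = 1.277 m/s.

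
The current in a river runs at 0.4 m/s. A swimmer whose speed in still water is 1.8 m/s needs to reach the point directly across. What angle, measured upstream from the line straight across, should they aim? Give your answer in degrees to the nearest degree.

13°

To cancel the current, the upstream component of the swimmer's velocity must equal the flow: 1.8 sin θ = 0.4.
sin θ = 0.4 / 1.8 = 0.2222.
θ = arcsin(0.2222) = 12.840°.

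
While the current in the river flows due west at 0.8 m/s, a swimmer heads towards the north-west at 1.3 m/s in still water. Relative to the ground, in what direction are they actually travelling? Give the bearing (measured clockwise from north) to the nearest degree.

Taking east as x and north as y: velocity relative to the water = (-0.919, 0.919) m/s; the water relative to ground = (-0.800, 0.000) m/s.
Velocity relative to ground = (-0.919, 0.919) + (-0.800, 0.000) = (-1.719, 0.919) m/s.
Bearing = atan2(-1.72, 0.92) = 298.13° clockwise from north.

298°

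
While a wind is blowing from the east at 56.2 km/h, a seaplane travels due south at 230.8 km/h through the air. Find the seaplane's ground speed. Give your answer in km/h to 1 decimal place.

Taking east as x and north as y: velocity relative to the air = (0.000, -230.800) km/h; the air relative to ground = (-56.200, 0.000) km/h.
Velocity relative to ground = (0.000, -230.800) + (-56.200, 0.000) = (-56.200, -230.800) km/h.
Speed = |(-56.200, -230.800)| = 237.544 km/h.

237.5 km/h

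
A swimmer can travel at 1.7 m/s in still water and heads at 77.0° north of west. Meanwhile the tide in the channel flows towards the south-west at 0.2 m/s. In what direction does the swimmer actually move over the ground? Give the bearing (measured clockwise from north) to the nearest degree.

341°

Taking east as x and north as y: velocity relative to the water = (-0.382, 1.656) m/s; the water relative to ground = (-0.141, -0.141) m/s.
Velocity relative to ground = (-0.382, 1.656) + (-0.141, -0.141) = (-0.524, 1.515) m/s.
Bearing = atan2(-0.52, 1.52) = 340.93° clockwise from north.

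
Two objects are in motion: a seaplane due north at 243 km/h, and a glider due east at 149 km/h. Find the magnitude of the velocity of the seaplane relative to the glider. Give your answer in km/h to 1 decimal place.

Taking east as x and north as y: seaplane velocity = (0.000, 243.000) km/h; glider velocity = (149.000, 0.000) km/h.
Velocity of seaplane relative to glider = (0.000, 243.000) − (149.000, 0.000) = (-149.000, 243.000) km/h.
Magnitude = |(-149.000, 243.000)| = 285.044 km/h.

285.0 km/h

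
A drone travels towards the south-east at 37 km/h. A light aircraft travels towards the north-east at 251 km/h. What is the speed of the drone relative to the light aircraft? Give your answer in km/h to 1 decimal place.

253.7 km/h

Taking east as x and north as y: drone velocity = (26.163, -26.163) km/h; light aircraft velocity = (177.484, 177.484) km/h.
Velocity of drone relative to light aircraft = (26.163, -26.163) − (177.484, 177.484) = (-151.321, -203.647) km/h.
Magnitude = |(-151.321, -203.647)| = 253.712 km/h.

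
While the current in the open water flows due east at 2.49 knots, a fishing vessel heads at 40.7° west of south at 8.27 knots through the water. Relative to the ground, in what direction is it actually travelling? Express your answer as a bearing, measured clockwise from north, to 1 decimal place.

204.8°

Taking east as x and north as y: velocity relative to the water = (-5.393, -6.270) knots; the water relative to ground = (2.490, 0.000) knots.
Velocity relative to ground = (-5.393, -6.270) + (2.490, 0.000) = (-2.903, -6.270) knots.
Bearing = atan2(-2.90, -6.27) = 204.84° clockwise from north.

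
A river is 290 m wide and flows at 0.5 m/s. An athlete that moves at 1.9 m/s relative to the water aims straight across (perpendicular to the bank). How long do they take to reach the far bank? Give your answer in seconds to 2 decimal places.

152.63 s

The component of the athlete's velocity perpendicular to the bank is 1.9 m/s.
The flow acts along the bank and has no component across it.
Time = 290 / 1.900 = 152.632 s.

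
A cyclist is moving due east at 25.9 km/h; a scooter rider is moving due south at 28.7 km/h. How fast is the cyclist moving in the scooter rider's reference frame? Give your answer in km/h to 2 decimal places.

38.66 km/h

Taking east as x and north as y: cyclist velocity = (25.900, 0.000) km/h; scooter rider velocity = (0.000, -28.700) km/h.
Velocity of cyclist relative to scooter rider = (25.900, 0.000) − (0.000, -28.700) = (25.900, 28.700) km/h.
Magnitude = |(25.900, 28.700)| = 38.659 km/h.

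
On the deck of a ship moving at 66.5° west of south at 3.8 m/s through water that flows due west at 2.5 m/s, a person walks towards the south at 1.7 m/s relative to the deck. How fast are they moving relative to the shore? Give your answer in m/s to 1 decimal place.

6.8 m/s

In east/north components (m/s): person relative to ship = (0.000, -1.700); ship relative to water = (-3.485, -1.515); water relative to ground = (-2.500, 0.000).
Sum = (-5.985, -3.215) m/s.
Speed = |(-5.985, -3.215)| = 6.794 m/s.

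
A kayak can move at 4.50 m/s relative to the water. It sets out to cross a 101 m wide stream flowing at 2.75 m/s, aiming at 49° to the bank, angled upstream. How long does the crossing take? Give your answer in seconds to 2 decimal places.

The component of the kayak's velocity perpendicular to the bank is 4.50 × sin 49° = 3.396 m/s.
Only the cross-stream component determines the crossing time; the current contributes nothing perpendicular to the bank.
Time = 101 / 3.396 = 29.739 s.

29.74 s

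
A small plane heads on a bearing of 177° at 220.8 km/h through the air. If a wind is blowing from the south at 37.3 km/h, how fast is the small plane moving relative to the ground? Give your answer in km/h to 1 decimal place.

183.6 km/h

Taking east as x and north as y: velocity relative to the air = (11.556, -220.497) km/h; the air relative to ground = (0.000, 37.300) km/h.
Velocity relative to ground = (11.556, -220.497) + (0.000, 37.300) = (11.556, -183.197) km/h.
Speed = |(11.556, -183.197)| = 183.561 km/h.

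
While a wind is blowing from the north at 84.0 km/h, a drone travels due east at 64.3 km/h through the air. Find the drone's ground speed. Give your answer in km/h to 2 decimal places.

Taking east as x and north as y: velocity relative to the air = (64.300, 0.000) km/h; the air relative to ground = (0.000, -84.000) km/h.
Velocity relative to ground = (64.300, 0.000) + (0.000, -84.000) = (64.300, -84.000) km/h.
Speed = |(64.300, -84.000)| = 105.785 km/h.

105.79 km/h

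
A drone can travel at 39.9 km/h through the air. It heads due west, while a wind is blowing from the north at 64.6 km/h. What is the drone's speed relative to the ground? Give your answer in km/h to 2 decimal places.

75.93 km/h

Taking east as x and north as y: velocity relative to the air = (-39.900, 0.000) km/h; the air relative to ground = (0.000, -64.600) km/h.
Velocity relative to ground = (-39.900, 0.000) + (0.000, -64.600) = (-39.900, -64.600) km/h.
Speed = |(-39.900, -64.600)| = 75.929 km/h.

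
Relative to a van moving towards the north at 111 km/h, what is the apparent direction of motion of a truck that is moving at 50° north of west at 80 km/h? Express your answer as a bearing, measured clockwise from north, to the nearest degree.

Taking east as x and north as y: truck velocity = (-51.423, 61.284) km/h; van velocity = (0.000, 111.000) km/h.
Velocity of truck relative to van = (-51.423, 61.284) − (0.000, 111.000) = (-51.423, -49.716) km/h.
Bearing = atan2(-51.42, -49.72) = 225.97° clockwise from north.

226°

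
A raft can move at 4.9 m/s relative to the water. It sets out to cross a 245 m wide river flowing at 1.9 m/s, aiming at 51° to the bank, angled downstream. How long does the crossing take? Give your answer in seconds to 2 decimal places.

64.34 s

The component of the raft's velocity perpendicular to the bank is 4.9 × sin 51° = 3.808 m/s.
The flow acts along the bank and has no component across it.
Time = 245 / 3.808 = 64.338 s.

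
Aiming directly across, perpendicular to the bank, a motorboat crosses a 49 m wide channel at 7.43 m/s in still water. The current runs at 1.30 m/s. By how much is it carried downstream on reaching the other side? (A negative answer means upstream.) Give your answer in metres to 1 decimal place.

Perpendicular speed = 7.430 m/s; crossing time = 49 / 7.430 = 6.595 s.
Net downstream speed = 1.300 m/s.
Drift = 1.300 × 6.595 = 8.573 m (downstream).

8.6 m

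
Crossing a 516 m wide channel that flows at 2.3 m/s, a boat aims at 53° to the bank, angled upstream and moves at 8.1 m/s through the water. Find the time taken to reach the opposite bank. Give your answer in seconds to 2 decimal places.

The component of the boat's velocity perpendicular to the bank is 8.1 × sin 53° = 6.469 m/s.
The flow acts along the bank and has no component across it.
Time = 516 / 6.469 = 79.766 s.

79.77 s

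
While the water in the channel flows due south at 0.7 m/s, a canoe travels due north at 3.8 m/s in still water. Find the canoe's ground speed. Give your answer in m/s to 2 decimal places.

Taking east as x and north as y: velocity relative to the water = (0.000, 3.800) m/s; the water relative to ground = (0.000, -0.700) m/s.
Velocity relative to ground = (0.000, 3.800) + (0.000, -0.700) = (0.000, 3.100) m/s.
Speed = |(0.000, 3.100)| = 3.100 m/s.

3.10 m/s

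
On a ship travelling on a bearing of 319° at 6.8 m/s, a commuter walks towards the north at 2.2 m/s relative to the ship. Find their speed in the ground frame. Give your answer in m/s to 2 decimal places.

Taking east as x and north as y: ship velocity = (-4.461, 5.132) m/s; commuter velocity relative to ship = (0.000, 2.200) m/s.
Velocity relative to ground = (-4.461, 5.132) + (0.000, 2.200) = (-4.461, 7.332) m/s.
Speed = |(-4.461, 7.332)| = 8.583 m/s.

8.58 m/s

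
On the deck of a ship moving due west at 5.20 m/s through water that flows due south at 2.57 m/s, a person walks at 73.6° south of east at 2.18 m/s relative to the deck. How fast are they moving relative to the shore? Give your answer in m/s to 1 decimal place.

In east/north components (m/s): person relative to ship = (0.616, -2.091); ship relative to water = (-5.200, 0.000); water relative to ground = (0.000, -2.570).
Sum = (-4.584, -4.661) m/s.
Speed = |(-4.584, -4.661)| = 6.538 m/s.

6.5 m/s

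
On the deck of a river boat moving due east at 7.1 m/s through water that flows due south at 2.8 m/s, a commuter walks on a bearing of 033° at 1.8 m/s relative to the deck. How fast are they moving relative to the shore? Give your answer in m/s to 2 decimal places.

In east/north components (m/s): commuter relative to river boat = (0.980, 1.510); river boat relative to water = (7.100, 0.000); water relative to ground = (0.000, -2.800).
Sum = (8.080, -1.290) m/s.
Speed = |(8.080, -1.290)| = 8.183 m/s.

8.18 m/s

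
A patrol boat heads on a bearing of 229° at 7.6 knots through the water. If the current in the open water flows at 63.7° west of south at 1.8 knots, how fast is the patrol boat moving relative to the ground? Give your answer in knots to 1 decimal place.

Taking east as x and north as y: velocity relative to the water = (-5.736, -4.986) knots; the water relative to ground = (-1.614, -0.798) knots.
Velocity relative to ground = (-5.736, -4.986) + (-1.614, -0.798) = (-7.349, -5.784) knots.
Speed = |(-7.349, -5.784)| = 9.352 knots.

9.4 knots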